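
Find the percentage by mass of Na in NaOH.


M(NaOH) = 1×22.99 + 1×16.0 + 1×1.008 = 39.998 g/mol
Mass of Na = 1 × 22.99 = 22.99 g/mol
% Na = 22.99/39.998 × 100 = 57.48%

57.48%


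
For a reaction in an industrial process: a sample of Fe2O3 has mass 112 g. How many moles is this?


M(Fe2O3) = 159.7 g/mol
n = mass/M = 112/159.7 = 0.7013 mol

0.7013 mol


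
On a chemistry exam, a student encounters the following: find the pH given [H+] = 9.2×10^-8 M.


pH = -log10([H+]) = -log10(9.2×10^-8)
= 8 - log10(9.2)
= 8 - 0.96
= 7.04

7.04


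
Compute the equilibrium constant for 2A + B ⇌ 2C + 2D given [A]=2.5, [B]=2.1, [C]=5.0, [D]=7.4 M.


Kc = [C]^2[D]^2/([A]^2[B])
= (5.0^2 × 7.4^2)/(2.5^2 × 2.1^1)
= 1369/13.125
= 104.3

104.3


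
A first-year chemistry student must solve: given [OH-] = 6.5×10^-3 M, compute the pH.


pOH = -log10([OH-]) = -log10(6.5×10^-3)
= 3 - log10(6.5) = 2.19
pH = 14 - pOH = 14 - 2.19 = 11.81

11.81


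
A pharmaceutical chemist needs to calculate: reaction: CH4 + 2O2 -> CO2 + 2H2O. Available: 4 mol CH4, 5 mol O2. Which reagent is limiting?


Mole ratio available / coefficient:
  CH4: 4/1 = 4.000
  O2: 5/2 = 2.500
Smaller ratio is limiting.

O2


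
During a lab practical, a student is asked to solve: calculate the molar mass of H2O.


M(H2O) = 2×1.008 + 1×16.0
= 2.02 + 16.0
= 18.02 g/mol

18.02 g/mol


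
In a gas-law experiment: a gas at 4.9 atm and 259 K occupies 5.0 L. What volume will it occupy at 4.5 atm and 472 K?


P1V1/T1 = P2V2/T2
V2 = P1V1T2/(T1P2)
= 4.9×5.0×472/(259×4.5)
= 9.922 L

9.922 L


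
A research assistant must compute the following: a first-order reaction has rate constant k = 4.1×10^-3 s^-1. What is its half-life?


t½ = ln2/k = 0.693147/(4.1×10^-3 s^-1)
= 169.1 s

169.1 s


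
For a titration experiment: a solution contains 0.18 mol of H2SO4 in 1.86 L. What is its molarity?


M = n/V = 0.18/1.86 = 0.097 mol/L

0.097 M


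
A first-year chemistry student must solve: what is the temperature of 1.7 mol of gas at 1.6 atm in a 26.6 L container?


PV = nRT  (R = 0.08206 L·atm/(mol·K))
T = PV/(nR) = 1.6×26.6/(1.7×0.08206)
= 42.56/0.139502
= 305.09 K

305.09 K


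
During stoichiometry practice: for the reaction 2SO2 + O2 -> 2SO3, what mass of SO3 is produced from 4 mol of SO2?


Mole ratio SO3:SO2 = 2:2
n(SO3) = 4 × 2/2 = 4.000 mol
mass = 4.000 × 80.07 = 320.28 g

320.28 g


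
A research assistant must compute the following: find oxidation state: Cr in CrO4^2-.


x + 4(-2) = -2, so x = +6
Oxidation number: +6

+6


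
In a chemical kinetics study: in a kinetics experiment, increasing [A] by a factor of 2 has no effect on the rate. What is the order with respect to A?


rate ∝ [A]^n
rate ∝ [A]^0
Order in A: 0

0


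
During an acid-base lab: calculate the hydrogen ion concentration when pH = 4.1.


[H+] = 10^(-pH) = 10^(-4.1)
= 7.94×10^-5 M

7.94×10^-5 M


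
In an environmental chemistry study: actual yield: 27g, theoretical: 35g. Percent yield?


% yield = actual/theoretical × 100
= 27/35 × 100
= 77.14%

77.14%


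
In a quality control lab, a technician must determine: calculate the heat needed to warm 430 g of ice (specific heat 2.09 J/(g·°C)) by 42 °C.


q = mcΔT = 430 × 2.09 × 42
= 37745.40 J

37745.40 J


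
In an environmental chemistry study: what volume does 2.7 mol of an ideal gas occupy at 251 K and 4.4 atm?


PV = nRT  (R = 0.08206 L·atm/(mol·K))
V = nRT/P = 2.7×0.08206×251/4.4
= 12.639 L

12.639 L


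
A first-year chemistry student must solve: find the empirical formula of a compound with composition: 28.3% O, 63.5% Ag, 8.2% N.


Assume 100 g sample. Moles of each element:
  O: 28.3/16.0 = 1.769 mol
  Ag: 63.5/107.87 = 0.589 mol
  N: 8.2/14.01 = 0.585 mol
Divide by smallest (0.585):
  O: 1.769/0.585 = 3.02
  Ag: 0.589/0.585 = 1.01
  N: 0.585/0.585 = 1.0
Empirical formula: AgNO3

AgNO3


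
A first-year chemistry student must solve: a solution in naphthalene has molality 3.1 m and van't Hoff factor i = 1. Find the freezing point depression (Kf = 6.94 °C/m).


ΔTf = Kf × m × i
= 6.94 × 3.1 × 1
= 21.514 °C

21.514 °C


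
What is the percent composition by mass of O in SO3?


M(SO3) = 1×32.07 + 3×16.0 = 80.07 g/mol
Mass of O = 3 × 16.0 = 48.00 g/mol
% O = 48.00/80.07 × 100 = 59.95%

59.95%


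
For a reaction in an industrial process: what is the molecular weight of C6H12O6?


M(C6H12O6) = 6×12.01 + 12×1.008 + 6×16.0
= 72.06 + 12.1 + 96.0
= 180.16 g/mol

180.16 g/mol


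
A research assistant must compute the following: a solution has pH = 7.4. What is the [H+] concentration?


[H+] = 10^(-pH) = 10^(-7.4)
= 3.98×10^-8 M

3.98×10^-8 M


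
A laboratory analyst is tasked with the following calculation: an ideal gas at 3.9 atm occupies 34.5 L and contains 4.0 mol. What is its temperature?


PV = nRT  (R = 0.08206 L·atm/(mol·K))
T = PV/(nR) = 3.9×34.5/(4.0×0.08206)
= 134.55/0.328240
= 409.91 K

409.91 K


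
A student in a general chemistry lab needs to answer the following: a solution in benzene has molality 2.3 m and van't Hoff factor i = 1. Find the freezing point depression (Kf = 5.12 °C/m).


ΔTf = Kf × m × i
= 5.12 × 2.3 × 1
= 11.776 °C

11.776 °C


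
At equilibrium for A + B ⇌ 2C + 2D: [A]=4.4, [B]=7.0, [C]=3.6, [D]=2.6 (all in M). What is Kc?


Kc = [C]^2[D]^2/([A][B])
= (3.6^2 × 2.6^2)/(4.4^1 × 7.0^1)
= 87.6096/30.8
= 2.844

2.844


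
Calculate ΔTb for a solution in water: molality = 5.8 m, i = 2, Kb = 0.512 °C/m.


ΔTb = Kb × m × i
= 0.512 × 5.8 × 2
= 5.9392 °C

5.9392 °C


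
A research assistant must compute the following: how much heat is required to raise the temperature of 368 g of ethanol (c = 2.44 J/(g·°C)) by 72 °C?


q = mcΔT = 368 × 2.44 × 72
= 64650.24 J

64650.24 J


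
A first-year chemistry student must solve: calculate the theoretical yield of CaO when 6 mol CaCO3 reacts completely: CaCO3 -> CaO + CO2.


Mole ratio CaO:CaCO3 = 1:1
n(CaO) = 6 × 1/1 = 6.000 mol
mass = 6.000 × 56.08 = 336.48 g

336.48 g


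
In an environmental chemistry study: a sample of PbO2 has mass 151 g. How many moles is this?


M(PbO2) = 239.2 g/mol
n = mass/M = 151/239.2 = 0.6313 mol

0.6313 mol


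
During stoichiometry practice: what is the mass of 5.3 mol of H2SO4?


M(H2SO4) = 98.09 g/mol
mass = n × M = 5.3 × 98.09 = 519.88 g

519.88 g


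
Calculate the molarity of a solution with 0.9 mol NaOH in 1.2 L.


M = n/V = 0.9/1.2 = 0.750 mol/L

0.750 M


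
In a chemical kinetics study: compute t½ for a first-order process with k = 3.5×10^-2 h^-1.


t½ = ln2/k = 0.693147/(3.5×10^-2 h^-1)
= 19.80 h

19.80 h


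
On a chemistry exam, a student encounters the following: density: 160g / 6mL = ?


ρ = mass/volume
= 160/6
= 26.667 g/mL

26.667 g/mL


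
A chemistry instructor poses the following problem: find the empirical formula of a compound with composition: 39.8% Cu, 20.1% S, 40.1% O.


Assume 100 g sample. Moles of each element:
  Cu: 39.8/63.55 = 0.626 mol
  S: 20.1/32.07 = 0.627 mol
  O: 40.1/16.0 = 2.506 mol
Divide by smallest (0.626):
  Cu: 0.626/0.626 = 1.0
  S: 0.627/0.626 = 1.0
  O: 2.506/0.626 = 4.0
Empirical formula: CuSO4

CuSO4


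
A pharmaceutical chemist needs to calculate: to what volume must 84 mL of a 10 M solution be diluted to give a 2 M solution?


C1V1 = C2V2
10 × 84 = 2 × V2
V2 = 840/2 = 420.0 mL

420.0 mL


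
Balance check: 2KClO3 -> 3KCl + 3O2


Equation: 2KClO3 -> 3KCl + 3O2
Check atoms: Cl: 2≠3, K: 2≠3, O: 6=6
Not balanced

No, not balanced


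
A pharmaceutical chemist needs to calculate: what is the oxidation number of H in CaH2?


H with a metal (hydride): -1
Oxidation number: -1

-1


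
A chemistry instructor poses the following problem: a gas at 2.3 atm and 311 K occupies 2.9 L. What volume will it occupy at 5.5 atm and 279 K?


P1V1/T1 = P2V2/T2
V2 = P1V1T2/(T1P2)
= 2.3×2.9×279/(311×5.5)
= 1.088 L

1.088 L


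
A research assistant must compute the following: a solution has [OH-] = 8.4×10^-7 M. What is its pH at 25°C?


pOH = -log10([OH-]) = -log10(8.4×10^-7)
= 7 - log10(8.4) = 6.08
pH = 14 - pOH = 14 - 6.08 = 7.92

7.92


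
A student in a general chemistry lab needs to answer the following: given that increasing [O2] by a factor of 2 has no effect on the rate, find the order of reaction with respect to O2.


rate ∝ [O2]^n
rate ∝ [O2]^0
Order in O2: 0

0


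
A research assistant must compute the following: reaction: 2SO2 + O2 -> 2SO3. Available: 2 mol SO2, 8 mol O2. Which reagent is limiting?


Mole ratio available / coefficient:
  SO2: 2/2 = 1.000
  O2: 8/1 = 8.000
Smaller ratio is limiting.

SO2


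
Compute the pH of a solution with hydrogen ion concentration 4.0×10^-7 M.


pH = -log10([H+]) = -log10(4.0×10^-7)
= 7 - log10(4.0)
= 7 - 0.6
= 6.4

6.4


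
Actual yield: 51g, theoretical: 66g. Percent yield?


% yield = actual/theoretical × 100
= 51/66 × 100
= 77.27%

77.27%


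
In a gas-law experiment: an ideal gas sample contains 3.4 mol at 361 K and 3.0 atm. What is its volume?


PV = nRT  (R = 0.08206 L·atm/(mol·K))
V = nRT/P = 3.4×0.08206×361/3.0
= 33.573 L

33.573 L


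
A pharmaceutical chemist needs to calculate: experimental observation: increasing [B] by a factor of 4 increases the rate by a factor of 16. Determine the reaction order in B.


rate ∝ [B]^n
4^n = 16 → n = 2
Order in B: 2

2


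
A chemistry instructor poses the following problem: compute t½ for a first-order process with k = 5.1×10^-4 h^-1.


t½ = ln2/k = 0.693147/(5.1×10^-4 h^-1)
= 1359 h

1359 h


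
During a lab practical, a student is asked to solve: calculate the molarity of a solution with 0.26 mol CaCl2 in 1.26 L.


M = n/V = 0.26/1.26 = 0.206 mol/L

0.206 M


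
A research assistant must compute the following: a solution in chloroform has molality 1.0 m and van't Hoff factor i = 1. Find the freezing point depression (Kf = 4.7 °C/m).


ΔTf = Kf × m × i
= 4.7 × 1.0 × 1
= 4.7 °C

4.7 °C


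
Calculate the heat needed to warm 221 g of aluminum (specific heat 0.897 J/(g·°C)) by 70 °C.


q = mcΔT = 221 × 0.897 × 70
= 13876.59 J

13876.59 J


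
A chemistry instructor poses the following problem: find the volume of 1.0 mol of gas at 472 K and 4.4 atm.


PV = nRT  (R = 0.08206 L·atm/(mol·K))
V = nRT/P = 1.0×0.08206×472/4.4
= 8.803 L

8.803 L


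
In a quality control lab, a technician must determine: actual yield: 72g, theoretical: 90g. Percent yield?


% yield = actual/theoretical × 100
= 72/90 × 100
= 80.0%

80.0%


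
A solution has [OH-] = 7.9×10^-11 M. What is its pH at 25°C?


pOH = -log10([OH-]) = -log10(7.9×10^-11)
= 11 - log10(7.9) = 10.1
pH = 14 - pOH = 14 - 10.1 = 3.9

3.9


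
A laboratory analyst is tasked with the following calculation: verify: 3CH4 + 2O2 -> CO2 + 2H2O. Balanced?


Equation: 3CH4 + 2O2 -> CO2 + 2H2O
Check atoms: C: 3≠1, H: 12≠4, O: 4=4
Not balanced

No, not balanced


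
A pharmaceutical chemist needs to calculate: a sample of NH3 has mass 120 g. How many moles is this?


M(NH3) = 17.03 g/mol
n = mass/M = 120/17.03 = 7.0464 mol

7.0464 mol


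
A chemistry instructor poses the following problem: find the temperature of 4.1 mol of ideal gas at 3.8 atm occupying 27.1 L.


PV = nRT  (R = 0.08206 L·atm/(mol·K))
T = PV/(nR) = 3.8×27.1/(4.1×0.08206)
= 102.98/0.336446
= 306.08 K

306.08 K


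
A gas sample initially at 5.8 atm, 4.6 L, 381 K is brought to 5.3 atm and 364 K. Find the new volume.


P1V1/T1 = P2V2/T2
V2 = P1V1T2/(T1P2)
= 5.8×4.6×364/(381×5.3)
= 4.809 L

4.809 L


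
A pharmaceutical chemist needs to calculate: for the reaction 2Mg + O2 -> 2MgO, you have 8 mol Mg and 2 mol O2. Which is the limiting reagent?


Mole ratio available / coefficient:
  Mg: 8/2 = 4.000
  O2: 2/1 = 2.000
Smaller ratio is limiting.

O2


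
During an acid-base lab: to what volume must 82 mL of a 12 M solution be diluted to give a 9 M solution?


C1V1 = C2V2
12 × 82 = 9 × V2
V2 = 984/9 = 109.33 mL

109.33 mL


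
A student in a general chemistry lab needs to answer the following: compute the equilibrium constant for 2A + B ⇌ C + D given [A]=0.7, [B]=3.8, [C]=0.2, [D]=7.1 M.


Kc = [C][D]/([A]^2[B])
= (0.2^1 × 7.1^1)/(0.7^2 × 3.8^1)
= 1.42/1.862
= 0.7626

0.7626


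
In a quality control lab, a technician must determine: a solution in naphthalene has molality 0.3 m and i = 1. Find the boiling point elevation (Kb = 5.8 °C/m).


ΔTb = Kb × m × i
= 5.8 × 0.3 × 1
= 1.74 °C

1.74 °C


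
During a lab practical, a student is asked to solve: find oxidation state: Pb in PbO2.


x + 2(-2) = 0, so x = +4
Oxidation number: +4

+4


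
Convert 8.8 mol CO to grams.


M(CO) = 28.01 g/mol
mass = n × M = 8.8 × 28.01 = 246.49 g

246.49 g


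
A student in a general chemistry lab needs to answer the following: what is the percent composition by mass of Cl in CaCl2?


M(CaCl2) = 1×40.08 + 2×35.45 = 110.98 g/mol
Mass of Cl = 2 × 35.45 = 70.90 g/mol
% Cl = 70.90/110.98 × 100 = 63.89%

63.89%


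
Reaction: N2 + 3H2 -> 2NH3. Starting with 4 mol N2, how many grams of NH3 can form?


Mole ratio NH3:N2 = 2:1
n(NH3) = 4 × 2/1 = 8.000 mol
mass = 8.000 × 17.03 = 136.24 g

136.24 g


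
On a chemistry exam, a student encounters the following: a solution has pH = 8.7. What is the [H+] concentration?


[H+] = 10^(-pH) = 10^(-8.7)
= 2.0×10^-9 M

2.0×10^-9 M


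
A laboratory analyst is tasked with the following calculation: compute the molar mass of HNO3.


M(HNO3) = 1×1.008 + 1×14.01 + 3×16.0
= 1.01 + 14.01 + 48.0
= 63.02 g/mol

63.02 g/mol


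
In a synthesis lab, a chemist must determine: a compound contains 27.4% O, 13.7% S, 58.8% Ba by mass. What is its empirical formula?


Assume 100 g sample. Moles of each element:
  O: 27.4/16.0 = 1.712 mol
  S: 13.7/32.07 = 0.427 mol
  Ba: 58.8/137.33 = 0.428 mol
Divide by smallest (0.427):
  O: 1.712/0.427 = 4.01
  S: 0.427/0.427 = 1.0
  Ba: 0.428/0.427 = 1.0
Empirical formula: BaSO4

BaSO4


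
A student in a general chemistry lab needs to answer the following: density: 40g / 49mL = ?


ρ = mass/volume
= 40/49
= 0.816 g/mL

0.816 g/mL


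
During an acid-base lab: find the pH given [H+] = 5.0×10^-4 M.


pH = -log10([H+]) = -log10(5.0×10^-4)
= 4 - log10(5.0)
= 4 - 0.7
= 3.3

3.3


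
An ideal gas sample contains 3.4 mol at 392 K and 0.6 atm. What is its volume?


PV = nRT  (R = 0.08206 L·atm/(mol·K))
V = nRT/P = 3.4×0.08206×392/0.6
= 182.283 L

182.283 L


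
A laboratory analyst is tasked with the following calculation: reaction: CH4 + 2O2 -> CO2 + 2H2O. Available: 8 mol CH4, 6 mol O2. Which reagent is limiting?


Mole ratio available / coefficient:
  CH4: 8/1 = 8.000
  O2: 6/2 = 3.000
Smaller ratio is limiting.

O2


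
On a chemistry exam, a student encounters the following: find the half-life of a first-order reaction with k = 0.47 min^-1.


t½ = ln2/k = 0.693147/(0.47 min^-1)
= 1.475 min

1.475 min


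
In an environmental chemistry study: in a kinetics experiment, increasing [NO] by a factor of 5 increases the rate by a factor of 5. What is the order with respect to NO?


rate ∝ [NO]^n
5^n = 5 → n = 1
Order in NO: 1

1


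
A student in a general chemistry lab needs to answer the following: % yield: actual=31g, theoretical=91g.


% yield = actual/theoretical × 100
= 31/91 × 100
= 34.07%

34.07%


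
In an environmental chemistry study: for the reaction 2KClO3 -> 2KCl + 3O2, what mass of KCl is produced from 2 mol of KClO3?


Mole ratio KCl:KClO3 = 2:2
n(KCl) = 2 × 2/2 = 2.000 mol
mass = 2.000 × 74.55 = 149.1 g

149.1 g


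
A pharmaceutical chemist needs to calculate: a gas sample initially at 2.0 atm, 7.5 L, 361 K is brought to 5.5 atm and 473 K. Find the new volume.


P1V1/T1 = P2V2/T2
V2 = P1V1T2/(T1P2)
= 2.0×7.5×473/(361×5.5)
= 3.573 L

3.573 L


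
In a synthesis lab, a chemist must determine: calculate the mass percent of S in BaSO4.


M(BaSO4) = 1×137.33 + 1×32.07 + 4×16.0 = 233.40 g/mol
Mass of S = 1 × 32.07 = 32.07 g/mol
% S = 32.07/233.40 × 100 = 13.74%

13.74%


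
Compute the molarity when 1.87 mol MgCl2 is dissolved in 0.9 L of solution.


M = n/V = 1.87/0.9 = 2.078 mol/L

2.078 M


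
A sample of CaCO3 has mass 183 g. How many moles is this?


M(CaCO3) = 100.09 g/mol
n = mass/M = 183/100.09 = 1.8284 mol

1.8284 mol


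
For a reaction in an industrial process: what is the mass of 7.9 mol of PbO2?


M(PbO2) = 239.2 g/mol
mass = n × M = 7.9 × 239.2 = 1889.68 g

1889.68 g


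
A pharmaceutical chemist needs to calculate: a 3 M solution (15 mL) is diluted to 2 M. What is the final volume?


C1V1 = C2V2
3 × 15 = 2 × V2
V2 = 45/2 = 22.5 mL

22.5 mL


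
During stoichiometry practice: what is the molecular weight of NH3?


M(NH3) = 1×14.01 + 3×1.008
= 14.01 + 3.02
= 17.03 g/mol

17.03 g/mol


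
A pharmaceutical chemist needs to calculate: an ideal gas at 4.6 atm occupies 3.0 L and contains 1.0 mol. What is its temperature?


PV = nRT  (R = 0.08206 L·atm/(mol·K))
T = PV/(nR) = 4.6×3.0/(1.0×0.08206)
= 13.80/0.082060
= 168.17 K

168.17 K


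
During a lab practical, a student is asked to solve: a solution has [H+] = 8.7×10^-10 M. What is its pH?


pH = -log10([H+]) = -log10(8.7×10^-10)
= 10 - log10(8.7)
= 10 - 0.94
= 9.06

9.06


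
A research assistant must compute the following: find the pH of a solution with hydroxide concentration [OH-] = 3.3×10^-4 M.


pOH = -log10([OH-]) = -log10(3.3×10^-4)
= 4 - log10(3.3) = 3.48
pH = 14 - pOH = 14 - 3.48 = 10.52

10.52


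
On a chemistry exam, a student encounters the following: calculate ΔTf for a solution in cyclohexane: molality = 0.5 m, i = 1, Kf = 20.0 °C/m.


ΔTf = Kf × m × i
= 20.0 × 0.5 × 1
= 10.0 °C

10.0 °C


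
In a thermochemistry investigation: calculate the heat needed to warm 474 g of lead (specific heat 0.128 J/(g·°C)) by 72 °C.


q = mcΔT = 474 × 0.128 × 72
= 4368.38 J

4368.38 J


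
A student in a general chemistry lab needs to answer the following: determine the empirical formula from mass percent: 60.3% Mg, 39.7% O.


Assume 100 g sample. Moles of each element:
  Mg: 60.3/24.31 = 2.48 mol
  O: 39.7/16.0 = 2.481 mol
Divide by smallest (2.48):
  Mg: 2.48/2.48 = 1.0
  O: 2.481/2.48 = 1.0
Empirical formula: MgO

MgO


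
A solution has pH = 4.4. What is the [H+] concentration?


[H+] = 10^(-pH) = 10^(-4.4)
= 3.98×10^-5 M

3.98×10^-5 M


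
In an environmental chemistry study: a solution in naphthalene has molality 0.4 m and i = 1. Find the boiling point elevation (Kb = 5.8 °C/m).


ΔTb = Kb × m × i
= 5.8 × 0.4 × 1
= 2.32 °C

2.32 °C


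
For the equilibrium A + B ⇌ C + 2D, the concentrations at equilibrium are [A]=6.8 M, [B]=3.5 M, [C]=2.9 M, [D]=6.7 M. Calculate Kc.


Kc = [C][D]^2/([A][B])
= (2.9^1 × 6.7^2)/(6.8^1 × 3.5^1)
= 130.181/23.8
= 5.470

5.470


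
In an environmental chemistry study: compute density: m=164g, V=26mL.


ρ = mass/volume
= 164/26
= 6.308 g/mL

6.308 g/mL


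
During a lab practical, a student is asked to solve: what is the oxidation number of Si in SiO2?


x + 2(-2) = 0, so x = +4
Oxidation number: +4

+4


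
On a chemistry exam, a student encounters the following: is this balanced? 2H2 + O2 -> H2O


Equation: 2H2 + O2 -> H2O
Check atoms: H: 4≠2, O: 2≠1
Not balanced

No, not balanced


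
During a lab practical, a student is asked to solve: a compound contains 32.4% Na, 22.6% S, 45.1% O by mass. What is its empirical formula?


Assume 100 g sample. Moles of each element:
  Na: 32.4/22.99 = 1.409 mol
  S: 22.6/32.07 = 0.705 mol
  O: 45.1/16.0 = 2.819 mol
Divide by smallest (0.705):
  Na: 1.409/0.705 = 2.0
  S: 0.705/0.705 = 1.0
  O: 2.819/0.705 = 4.0
Empirical formula: Na2SO4

Na2SO4


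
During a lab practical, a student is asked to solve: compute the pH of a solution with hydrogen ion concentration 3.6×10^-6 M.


pH = -log10([H+]) = -log10(3.6×10^-6)
= 6 - log10(3.6)
= 6 - 0.56
= 5.44

5.44


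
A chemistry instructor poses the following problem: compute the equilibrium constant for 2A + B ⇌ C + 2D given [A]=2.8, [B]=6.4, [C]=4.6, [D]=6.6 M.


Kc = [C][D]^2/([A]^2[B])
= (4.6^1 × 6.6^2)/(2.8^2 × 6.4^1)
= 200.376/50.176
= 3.993

3.993


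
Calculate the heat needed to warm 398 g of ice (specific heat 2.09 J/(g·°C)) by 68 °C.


q = mcΔT = 398 × 2.09 × 68
= 56563.76 J

56563.76 J


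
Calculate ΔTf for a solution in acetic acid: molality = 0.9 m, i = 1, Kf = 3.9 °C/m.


ΔTf = Kf × m × i
= 3.9 × 0.9 × 1
= 3.51 °C

3.51 °C


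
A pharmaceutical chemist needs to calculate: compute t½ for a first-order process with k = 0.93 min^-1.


t½ = ln2/k = 0.693147/(0.93 min^-1)
= 0.7453 min

0.7453 min


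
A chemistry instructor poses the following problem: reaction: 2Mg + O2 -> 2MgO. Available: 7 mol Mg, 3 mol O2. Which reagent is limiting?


Mole ratio available / coefficient:
  Mg: 7/2 = 3.500
  O2: 3/1 = 3.000
Smaller ratio is limiting.

O2


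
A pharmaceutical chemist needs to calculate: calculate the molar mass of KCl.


M(KCl) = 1×39.1 + 1×35.45
= 39.1 + 35.45
= 74.55 g/mol

74.55 g/mol


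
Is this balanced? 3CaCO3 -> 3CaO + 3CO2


Equation: 3CaCO3 -> 3CaO + 3CO2
Check atoms: C: 3=3, Ca: 3=3, O: 9=9
Balanced

Yes, balanced


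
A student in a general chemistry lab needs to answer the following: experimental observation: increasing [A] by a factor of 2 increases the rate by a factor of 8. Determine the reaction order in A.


rate ∝ [A]^n
2^n = 8 → n = 3
Order in A: 3

3


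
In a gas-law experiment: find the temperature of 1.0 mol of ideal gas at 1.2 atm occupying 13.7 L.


PV = nRT  (R = 0.08206 L·atm/(mol·K))
T = PV/(nR) = 1.2×13.7/(1.0×0.08206)
= 16.44/0.082060
= 200.34 K

200.34 K


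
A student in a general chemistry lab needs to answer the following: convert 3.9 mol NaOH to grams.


M(NaOH) = 40.0 g/mol
mass = n × M = 3.9 × 40.0 = 156.00 g

156.00 g


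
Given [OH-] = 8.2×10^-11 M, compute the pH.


pOH = -log10([OH-]) = -log10(8.2×10^-11)
= 11 - log10(8.2) = 10.09
pH = 14 - pOH = 14 - 10.09 = 3.91

3.91


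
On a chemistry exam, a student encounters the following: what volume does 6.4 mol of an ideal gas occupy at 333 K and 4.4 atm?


PV = nRT  (R = 0.08206 L·atm/(mol·K))
V = nRT/P = 6.4×0.08206×333/4.4
= 39.747 L

39.747 L


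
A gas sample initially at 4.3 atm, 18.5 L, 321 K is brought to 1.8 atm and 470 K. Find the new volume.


P1V1/T1 = P2V2/T2
V2 = P1V1T2/(T1P2)
= 4.3×18.5×470/(321×1.8)
= 64.708 L

64.708 L


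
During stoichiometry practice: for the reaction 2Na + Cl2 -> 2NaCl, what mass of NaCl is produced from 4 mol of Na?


Mole ratio NaCl:Na = 2:2
n(NaCl) = 4 × 2/2 = 4.000 mol
mass = 4.000 × 58.44 = 233.76 g

233.76 g


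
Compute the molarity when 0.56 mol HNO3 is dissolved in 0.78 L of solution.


M = n/V = 0.56/0.78 = 0.718 mol/L

0.718 M


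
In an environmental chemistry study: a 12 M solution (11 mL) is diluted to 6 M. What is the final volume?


C1V1 = C2V2
12 × 11 = 6 × V2
V2 = 132/6 = 22.0 mL

22.0 mL


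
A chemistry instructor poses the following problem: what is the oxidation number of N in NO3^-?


x + 3(-2) = -1, so x = +5
Oxidation number: +5

+5


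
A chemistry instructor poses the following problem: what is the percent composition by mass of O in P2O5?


M(P2O5) = 2×30.97 + 5×16.0 = 141.94 g/mol
Mass of O = 5 × 16.0 = 80.00 g/mol
% O = 80.00/141.94 × 100 = 56.36%

56.36%


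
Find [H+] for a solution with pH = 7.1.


[H+] = 10^(-pH) = 10^(-7.1)
= 7.94×10^-8 M

7.94×10^-8 M


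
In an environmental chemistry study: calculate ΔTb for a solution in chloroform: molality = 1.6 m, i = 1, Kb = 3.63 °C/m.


ΔTb = Kb × m × i
= 3.63 × 1.6 × 1
= 5.808 °C

5.808 °C


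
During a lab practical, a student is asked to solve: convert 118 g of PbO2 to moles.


M(PbO2) = 239.2 g/mol
n = mass/M = 118/239.2 = 0.4933 mol

0.4933 mol


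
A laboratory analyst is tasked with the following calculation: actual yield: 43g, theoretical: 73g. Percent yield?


% yield = actual/theoretical × 100
= 43/73 × 100
= 58.9%

58.9%


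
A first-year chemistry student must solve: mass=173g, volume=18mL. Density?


ρ = mass/volume
= 173/18
= 9.611 g/mL

9.611 g/mL


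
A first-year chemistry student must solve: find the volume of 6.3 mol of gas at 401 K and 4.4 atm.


PV = nRT  (R = 0.08206 L·atm/(mol·K))
V = nRT/P = 6.3×0.08206×401/4.4
= 47.115 L

47.115 L


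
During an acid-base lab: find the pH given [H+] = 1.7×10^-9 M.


pH = -log10([H+]) = -log10(1.7×10^-9)
= 9 - log10(1.7)
= 9 - 0.23
= 8.77

8.77


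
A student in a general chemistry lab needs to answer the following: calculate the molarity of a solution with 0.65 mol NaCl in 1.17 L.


M = n/V = 0.65/1.17 = 0.556 mol/L

0.556 M


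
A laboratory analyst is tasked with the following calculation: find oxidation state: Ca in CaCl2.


Group 2 metal: +2
Oxidation number: +2

+2


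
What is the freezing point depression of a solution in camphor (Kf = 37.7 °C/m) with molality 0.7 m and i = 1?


ΔTf = Kf × m × i
= 37.7 × 0.7 × 1
= 26.39 °C

26.39 °C


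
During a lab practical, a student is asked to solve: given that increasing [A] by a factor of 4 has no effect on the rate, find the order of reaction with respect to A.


rate ∝ [A]^n
rate ∝ [A]^0
Order in A: 0

0


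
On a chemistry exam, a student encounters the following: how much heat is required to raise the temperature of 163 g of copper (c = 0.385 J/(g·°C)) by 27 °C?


q = mcΔT = 163 × 0.385 × 27
= 1694.39 J

1694.39 J


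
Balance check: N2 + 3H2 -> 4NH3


Equation: N2 + 3H2 -> 4NH3
Check atoms: H: 6≠12, N: 2≠4
Not balanced

No, not balanced


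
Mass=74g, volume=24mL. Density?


ρ = mass/volume
= 74/24
= 3.083 g/mL

3.083 g/mL


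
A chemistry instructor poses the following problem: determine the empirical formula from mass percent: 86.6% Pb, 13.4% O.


Assume 100 g sample. Moles of each element:
  Pb: 86.6/207.2 = 0.418 mol
  O: 13.4/16.0 = 0.838 mol
Divide by smallest (0.418):
  Pb: 0.418/0.418 = 1.0
  O: 0.838/0.418 = 2.0
Empirical formula: PbO2

PbO2


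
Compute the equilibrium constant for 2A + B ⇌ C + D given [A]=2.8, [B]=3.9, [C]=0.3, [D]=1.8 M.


Kc = [C][D]/([A]^2[B])
= (0.3^1 × 1.8^1)/(2.8^2 × 3.9^1)
= 0.54/30.576
= 0.01766

0.01766


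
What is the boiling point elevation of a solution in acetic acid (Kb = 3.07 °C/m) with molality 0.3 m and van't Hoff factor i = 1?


ΔTb = Kb × m × i
= 3.07 × 0.3 × 1
= 0.921 °C

0.921 °C


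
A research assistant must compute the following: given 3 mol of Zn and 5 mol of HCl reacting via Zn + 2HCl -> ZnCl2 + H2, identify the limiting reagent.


Mole ratio available / coefficient:
  Zn: 3/1 = 3.000
  HCl: 5/2 = 2.500
Smaller ratio is limiting.

HCl


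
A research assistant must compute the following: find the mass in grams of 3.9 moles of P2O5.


M(P2O5) = 141.94 g/mol
mass = n × M = 3.9 × 141.94 = 553.57 g

553.57 g


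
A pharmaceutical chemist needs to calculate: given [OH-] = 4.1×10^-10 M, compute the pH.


pOH = -log10([OH-]) = -log10(4.1×10^-10)
= 10 - log10(4.1) = 9.39
pH = 14 - pOH = 14 - 9.39 = 4.61

4.61


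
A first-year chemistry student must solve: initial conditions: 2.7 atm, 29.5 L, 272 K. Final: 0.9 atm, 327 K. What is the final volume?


P1V1/T1 = P2V2/T2
V2 = P1V1T2/(T1P2)
= 2.7×29.5×327/(272×0.9)
= 106.395 L

106.395 L


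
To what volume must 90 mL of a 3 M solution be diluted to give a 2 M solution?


C1V1 = C2V2
3 × 90 = 2 × V2
V2 = 270/2 = 135.0 mL

135.0 mL


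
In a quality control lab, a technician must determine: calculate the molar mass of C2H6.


M(C2H6) = 2×12.01 + 6×1.008
= 24.02 + 6.05
= 30.07 g/mol

30.07 g/mol


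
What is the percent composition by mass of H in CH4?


M(CH4) = 1×12.01 + 4×1.008 = 16.042 g/mol
Mass of H = 4 × 1.008 = 4.032 g/mol
% H = 4.032/16.042 × 100 = 25.13%

25.13%


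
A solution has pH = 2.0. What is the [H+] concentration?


[H+] = 10^(-pH) = 10^(-2.0)
= 1.0×10^-2 M

1.0×10^-2 M


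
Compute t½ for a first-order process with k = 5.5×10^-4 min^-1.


t½ = ln2/k = 0.693147/(5.5×10^-4 min^-1)
= 1260 min

1260 min


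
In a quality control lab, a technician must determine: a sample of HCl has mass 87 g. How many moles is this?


M(HCl) = 36.46 g/mol
n = mass/M = 87/36.46 = 2.3862 mol

2.3862 mol


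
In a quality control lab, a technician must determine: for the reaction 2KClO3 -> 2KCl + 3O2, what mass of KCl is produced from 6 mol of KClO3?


Mole ratio KCl:KClO3 = 2:2
n(KCl) = 6 × 2/2 = 6.000 mol
mass = 6.000 × 74.55 = 447.3 g

447.3 g


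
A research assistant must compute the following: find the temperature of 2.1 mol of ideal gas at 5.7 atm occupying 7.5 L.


PV = nRT  (R = 0.08206 L·atm/(mol·K))
T = PV/(nR) = 5.7×7.5/(2.1×0.08206)
= 42.75/0.172326
= 248.08 K

248.08 K


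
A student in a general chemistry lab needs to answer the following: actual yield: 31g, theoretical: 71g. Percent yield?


% yield = actual/theoretical × 100
= 31/71 × 100
= 43.66%

43.66%


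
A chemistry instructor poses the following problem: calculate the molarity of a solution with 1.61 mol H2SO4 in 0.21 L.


M = n/V = 1.61/0.21 = 7.667 mol/L

7.667 M


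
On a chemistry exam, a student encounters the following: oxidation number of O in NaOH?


O is usually -2
Oxidation number: -2

-2


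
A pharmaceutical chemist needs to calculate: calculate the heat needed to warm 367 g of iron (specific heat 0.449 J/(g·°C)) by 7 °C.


q = mcΔT = 367 × 0.449 × 7
= 1153.48 J

1153.48 J


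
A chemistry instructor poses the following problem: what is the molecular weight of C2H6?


M(C2H6) = 2×12.01 + 6×1.008
= 24.02 + 6.05
= 30.07 g/mol

30.07 g/mol


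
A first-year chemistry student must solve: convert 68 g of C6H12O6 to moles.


M(C6H12O6) = 180.16 g/mol
n = mass/M = 68/180.16 = 0.3774 mol

0.3774 mol


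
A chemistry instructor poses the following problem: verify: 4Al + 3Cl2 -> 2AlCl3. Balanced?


Equation: 4Al + 3Cl2 -> 2AlCl3
Check atoms: Al: 4≠2, Cl: 6=6
Not balanced

No, not balanced


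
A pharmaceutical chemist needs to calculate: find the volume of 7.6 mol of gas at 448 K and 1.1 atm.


PV = nRT  (R = 0.08206 L·atm/(mol·K))
V = nRT/P = 7.6×0.08206×448/1.1
= 253.998 L

253.998 L


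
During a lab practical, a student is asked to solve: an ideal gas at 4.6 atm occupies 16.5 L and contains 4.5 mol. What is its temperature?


PV = nRT  (R = 0.08206 L·atm/(mol·K))
T = PV/(nR) = 4.6×16.5/(4.5×0.08206)
= 75.90/0.369270
= 205.54 K

205.54 K


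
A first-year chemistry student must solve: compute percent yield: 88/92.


% yield = actual/theoretical × 100
= 88/92 × 100
= 95.65%

95.65%


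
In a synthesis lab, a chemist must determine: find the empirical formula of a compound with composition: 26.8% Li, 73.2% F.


Assume 100 g sample. Moles of each element:
  Li: 26.8/6.94 = 3.862 mol
  F: 73.2/19.0 = 3.853 mol
Divide by smallest (3.853):
  Li: 3.862/3.853 = 1.0
  F: 3.853/3.853 = 1.0
Empirical formula: LiF

LiF


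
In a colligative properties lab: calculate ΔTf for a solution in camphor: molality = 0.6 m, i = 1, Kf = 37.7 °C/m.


ΔTf = Kf × m × i
= 37.7 × 0.6 × 1
= 22.62 °C

22.62 °C


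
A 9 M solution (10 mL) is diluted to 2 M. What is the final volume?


C1V1 = C2V2
9 × 10 = 2 × V2
V2 = 90/2 = 45.0 mL

45.0 mL


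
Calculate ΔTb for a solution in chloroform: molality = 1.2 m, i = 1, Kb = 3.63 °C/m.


ΔTb = Kb × m × i
= 3.63 × 1.2 × 1
= 4.356 °C

4.356 °C


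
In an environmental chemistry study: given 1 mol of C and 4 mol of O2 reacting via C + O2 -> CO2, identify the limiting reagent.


Mole ratio available / coefficient:
  C: 1/1 = 1.000
  O2: 4/1 = 4.000
Smaller ratio is limiting.

C


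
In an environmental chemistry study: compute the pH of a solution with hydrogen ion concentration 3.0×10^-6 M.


pH = -log10([H+]) = -log10(3.0×10^-6)
= 6 - log10(3.0)
= 6 - 0.48
= 5.52

5.52


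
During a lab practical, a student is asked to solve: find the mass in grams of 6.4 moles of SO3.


M(SO3) = 80.07 g/mol
mass = n × M = 6.4 × 80.07 = 512.45 g

512.45 g


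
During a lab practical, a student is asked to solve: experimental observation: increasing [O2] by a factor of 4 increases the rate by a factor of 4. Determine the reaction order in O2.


rate ∝ [O2]^n
4^n = 4 → n = 1
Order in O2: 1

1


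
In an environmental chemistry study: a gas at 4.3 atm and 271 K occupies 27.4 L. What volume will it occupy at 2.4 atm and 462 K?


P1V1/T1 = P2V2/T2
V2 = P1V1T2/(T1P2)
= 4.3×27.4×462/(271×2.4)
= 83.691 L

83.691 L


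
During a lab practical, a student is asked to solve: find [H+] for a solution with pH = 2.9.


[H+] = 10^(-pH) = 10^(-2.9)
= 1.26×10^-3 M

1.26×10^-3 M


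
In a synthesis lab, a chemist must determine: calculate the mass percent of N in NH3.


M(NH3) = 1×14.01 + 3×1.008 = 17.034 g/mol
Mass of N = 1 × 14.01 = 14.01 g/mol
% N = 14.01/17.034 × 100 = 82.25%

82.25%


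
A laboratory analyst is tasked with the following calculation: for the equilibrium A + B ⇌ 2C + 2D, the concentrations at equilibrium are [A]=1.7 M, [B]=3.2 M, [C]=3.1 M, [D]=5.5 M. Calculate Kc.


Kc = [C]^2[D]^2/([A][B])
= (3.1^2 × 5.5^2)/(1.7^1 × 3.2^1)
= 290.7025/5.44
= 53.44

53.44


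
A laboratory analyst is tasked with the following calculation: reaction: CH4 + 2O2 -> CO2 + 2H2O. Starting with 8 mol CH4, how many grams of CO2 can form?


Mole ratio CO2:CH4 = 1:1
n(CO2) = 8 × 1/1 = 8.000 mol
mass = 8.000 × 44.01 = 352.08 g

352.08 g


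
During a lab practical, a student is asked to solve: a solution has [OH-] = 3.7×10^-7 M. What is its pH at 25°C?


pOH = -log10([OH-]) = -log10(3.7×10^-7)
= 7 - log10(3.7) = 6.43
pH = 14 - pOH = 14 - 6.43 = 7.57

7.57


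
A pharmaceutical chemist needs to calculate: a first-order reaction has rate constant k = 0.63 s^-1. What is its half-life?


t½ = ln2/k = 0.693147/(0.63 s^-1)
= 1.100 s

1.100 s


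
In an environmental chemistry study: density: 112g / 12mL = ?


ρ = mass/volume
= 112/12
= 9.333 g/mL

9.333 g/mL


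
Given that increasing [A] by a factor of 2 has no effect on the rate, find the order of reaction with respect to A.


rate ∝ [A]^n
rate ∝ [A]^0
Order in A: 0

0


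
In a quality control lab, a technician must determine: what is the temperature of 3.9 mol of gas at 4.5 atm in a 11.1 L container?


PV = nRT  (R = 0.08206 L·atm/(mol·K))
T = PV/(nR) = 4.5×11.1/(3.9×0.08206)
= 49.95/0.320034
= 156.08 K

156.08 K


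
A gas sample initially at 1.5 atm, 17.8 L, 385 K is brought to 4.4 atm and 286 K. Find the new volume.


P1V1/T1 = P2V2/T2
V2 = P1V1T2/(T1P2)
= 1.5×17.8×286/(385×4.4)
= 4.508 L

4.508 L


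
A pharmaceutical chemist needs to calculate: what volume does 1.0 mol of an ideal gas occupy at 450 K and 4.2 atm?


PV = nRT  (R = 0.08206 L·atm/(mol·K))
V = nRT/P = 1.0×0.08206×450/4.2
= 8.792 L

8.792 L


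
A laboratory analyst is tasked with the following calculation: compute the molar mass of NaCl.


M(NaCl) = 1×22.99 + 1×35.45
= 22.99 + 35.45
= 58.44 g/mol

58.44 g/mol


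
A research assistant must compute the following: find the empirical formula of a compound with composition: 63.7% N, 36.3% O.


Assume 100 g sample. Moles of each element:
  N: 63.7/14.01 = 4.547 mol
  O: 36.3/16.0 = 2.269 mol
Divide by smallest (2.269):
  N: 4.547/2.269 = 2.0
  O: 2.269/2.269 = 1.0
Empirical formula: N2O

N2O


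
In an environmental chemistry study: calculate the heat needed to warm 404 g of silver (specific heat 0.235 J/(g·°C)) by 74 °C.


q = mcΔT = 404 × 0.235 × 74
= 7025.56 J

7025.56 J


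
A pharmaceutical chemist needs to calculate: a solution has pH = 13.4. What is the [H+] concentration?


[H+] = 10^(-pH) = 10^(-13.4)
= 3.98×10^-14 M

3.98×10^-14 M


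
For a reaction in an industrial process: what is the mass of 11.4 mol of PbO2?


M(PbO2) = 239.2 g/mol
mass = n × M = 11.4 × 239.2 = 2726.88 g

2726.88 g


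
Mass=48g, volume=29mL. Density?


ρ = mass/volume
= 48/29
= 1.655 g/mL

1.655 g/mL


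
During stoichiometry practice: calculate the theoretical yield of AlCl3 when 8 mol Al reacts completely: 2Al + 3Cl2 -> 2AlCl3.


Mole ratio AlCl3:Al = 2:2
n(AlCl3) = 8 × 2/2 = 8.000 mol
mass = 8.000 × 133.33 = 1066.64 g

1066.64 g


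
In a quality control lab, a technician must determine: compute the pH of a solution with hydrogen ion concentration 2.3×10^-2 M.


pH = -log10([H+]) = -log10(2.3×10^-2)
= 2 - log10(2.3)
= 2 - 0.36
= 1.64

1.64


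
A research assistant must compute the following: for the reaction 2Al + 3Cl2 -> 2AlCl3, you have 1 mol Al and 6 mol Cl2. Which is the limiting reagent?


Mole ratio available / coefficient:
  Al: 1/2 = 0.500
  Cl2: 6/3 = 2.000
Smaller ratio is limiting.

Al


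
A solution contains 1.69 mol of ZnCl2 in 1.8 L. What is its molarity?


M = n/V = 1.69/1.8 = 0.939 mol/L

0.939 M


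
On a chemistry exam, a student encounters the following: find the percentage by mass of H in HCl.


M(HCl) = 1×1.008 + 1×35.45 = 36.458 g/mol
Mass of H = 1 × 1.008 = 1.008 g/mol
% H = 1.008/36.458 × 100 = 2.76%

2.76%


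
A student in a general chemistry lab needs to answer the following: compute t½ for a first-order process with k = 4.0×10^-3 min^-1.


t½ = ln2/k = 0.693147/(4.0×10^-3 min^-1)
= 173.3 min

173.3 min


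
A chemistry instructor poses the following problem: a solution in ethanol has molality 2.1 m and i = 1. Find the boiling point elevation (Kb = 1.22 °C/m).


ΔTb = Kb × m × i
= 1.22 × 2.1 × 1
= 2.562 °C

2.562 °C


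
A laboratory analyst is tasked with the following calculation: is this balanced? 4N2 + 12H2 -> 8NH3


Equation: 4N2 + 12H2 -> 8NH3
Check atoms: H: 24=24, N: 8=8
Balanced

Yes, balanced


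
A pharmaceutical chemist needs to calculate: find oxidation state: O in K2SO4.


O is usually -2
Oxidation number: -2

-2


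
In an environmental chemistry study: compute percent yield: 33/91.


% yield = actual/theoretical × 100
= 33/91 × 100
= 36.26%

36.26%


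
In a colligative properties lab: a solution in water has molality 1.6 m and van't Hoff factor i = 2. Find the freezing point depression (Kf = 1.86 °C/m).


ΔTf = Kf × m × i
= 1.86 × 1.6 × 2
= 5.952 °C

5.952 °C


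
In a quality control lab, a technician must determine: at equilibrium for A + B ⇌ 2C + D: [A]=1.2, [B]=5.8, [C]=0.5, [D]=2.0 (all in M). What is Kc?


Kc = [C]^2[D]/([A][B])
= (0.5^2 × 2.0^1)/(1.2^1 × 5.8^1)
= 0.5/6.96
= 0.07184

0.07184


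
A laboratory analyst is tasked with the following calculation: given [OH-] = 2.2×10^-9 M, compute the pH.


pOH = -log10([OH-]) = -log10(2.2×10^-9)
= 9 - log10(2.2) = 8.66
pH = 14 - pOH = 14 - 8.66 = 5.34

5.34


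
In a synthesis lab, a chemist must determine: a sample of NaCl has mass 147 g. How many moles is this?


M(NaCl) = 58.44 g/mol
n = mass/M = 147/58.44 = 2.5154 mol

2.5154 mol
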